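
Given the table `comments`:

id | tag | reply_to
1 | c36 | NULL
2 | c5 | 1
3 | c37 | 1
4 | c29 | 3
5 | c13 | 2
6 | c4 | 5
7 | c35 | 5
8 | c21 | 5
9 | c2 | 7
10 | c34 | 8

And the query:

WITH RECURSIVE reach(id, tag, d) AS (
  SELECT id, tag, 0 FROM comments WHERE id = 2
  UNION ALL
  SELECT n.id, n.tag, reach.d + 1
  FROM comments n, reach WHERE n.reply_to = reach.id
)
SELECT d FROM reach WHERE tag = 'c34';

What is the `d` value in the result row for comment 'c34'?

3

Base: id=2 (c5) at d 0.
Iteration 1: rows with reply_to in {2} -> c13 (id 5, d 1).
Iteration 2: rows with reply_to in {5} -> c4 (id 6, d 2), c35 (id 7, d 2), c21 (id 8, d 2).
Iteration 3: rows with reply_to in {6,7,8} -> c2 (id 9, d 3), c34 (id 10, d 3).
Iteration 4: no rows with reply_to in {9,10}; recursion stops.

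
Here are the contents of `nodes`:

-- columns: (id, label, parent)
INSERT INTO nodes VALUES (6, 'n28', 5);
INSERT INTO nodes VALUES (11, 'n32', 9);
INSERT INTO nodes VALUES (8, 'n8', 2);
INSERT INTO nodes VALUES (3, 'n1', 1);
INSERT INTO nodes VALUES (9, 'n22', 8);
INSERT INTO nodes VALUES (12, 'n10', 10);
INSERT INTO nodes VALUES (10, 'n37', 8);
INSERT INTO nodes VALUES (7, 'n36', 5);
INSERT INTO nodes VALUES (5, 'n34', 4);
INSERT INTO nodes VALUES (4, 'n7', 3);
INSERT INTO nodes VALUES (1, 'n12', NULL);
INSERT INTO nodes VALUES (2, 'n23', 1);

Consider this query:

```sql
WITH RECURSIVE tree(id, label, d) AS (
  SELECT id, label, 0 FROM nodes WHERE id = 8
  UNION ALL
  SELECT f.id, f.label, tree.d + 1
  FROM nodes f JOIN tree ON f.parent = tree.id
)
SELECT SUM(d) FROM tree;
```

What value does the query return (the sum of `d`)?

6

Base: id=8 (n8) at d 0.
Iteration 1: rows with parent in {8} -> n22 (id 9, d 1), n37 (id 10, d 1).
Iteration 2: rows with parent in {9,10} -> n32 (id 11, d 2), n10 (id 12, d 2).
Iteration 3: no rows with parent in {11,12}; recursion stops.
SUM(d) = 0 + 1 + 1 + 2 + 2 = 6.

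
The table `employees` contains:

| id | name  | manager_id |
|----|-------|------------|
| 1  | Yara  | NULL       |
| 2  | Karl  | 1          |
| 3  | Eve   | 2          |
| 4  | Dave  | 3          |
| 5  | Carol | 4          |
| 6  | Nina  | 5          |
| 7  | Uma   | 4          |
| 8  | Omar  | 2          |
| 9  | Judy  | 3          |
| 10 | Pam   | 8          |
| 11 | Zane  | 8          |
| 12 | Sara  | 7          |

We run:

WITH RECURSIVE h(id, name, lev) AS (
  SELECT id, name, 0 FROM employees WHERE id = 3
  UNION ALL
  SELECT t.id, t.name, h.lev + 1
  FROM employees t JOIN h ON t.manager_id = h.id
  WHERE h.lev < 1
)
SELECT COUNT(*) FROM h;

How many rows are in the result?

3

Base: id=3 (Eve) at lev 0.
Iteration 1: rows with manager_id in {3} -> Dave (id 4, lev 1), Judy (id 9, lev 1).
Iteration 2: lev < 1 fails for all current rows; recursion stops.
Total rows emitted: 3.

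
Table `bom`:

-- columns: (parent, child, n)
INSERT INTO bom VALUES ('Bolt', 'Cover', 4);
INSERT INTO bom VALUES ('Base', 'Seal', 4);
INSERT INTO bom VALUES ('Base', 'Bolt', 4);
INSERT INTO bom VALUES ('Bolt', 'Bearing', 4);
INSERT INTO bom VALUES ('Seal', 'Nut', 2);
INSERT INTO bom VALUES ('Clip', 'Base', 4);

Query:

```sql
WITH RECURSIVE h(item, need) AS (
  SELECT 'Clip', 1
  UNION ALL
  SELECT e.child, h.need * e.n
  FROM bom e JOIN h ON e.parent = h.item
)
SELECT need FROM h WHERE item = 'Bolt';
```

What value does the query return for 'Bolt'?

Base: (Clip, need=1).
Iteration 1: components of {Clip} -> Base = 1*4 = 4.
Iteration 2: components of {Base} -> Bolt = 4*4 = 16, Seal = 4*4 = 16.
Iteration 3: components of {Bolt,Seal} -> Bearing = 16*4 = 64, Cover = 16*4 = 64, Nut = 16*2 = 32.
Iteration 4: no further components; recursion stops.

16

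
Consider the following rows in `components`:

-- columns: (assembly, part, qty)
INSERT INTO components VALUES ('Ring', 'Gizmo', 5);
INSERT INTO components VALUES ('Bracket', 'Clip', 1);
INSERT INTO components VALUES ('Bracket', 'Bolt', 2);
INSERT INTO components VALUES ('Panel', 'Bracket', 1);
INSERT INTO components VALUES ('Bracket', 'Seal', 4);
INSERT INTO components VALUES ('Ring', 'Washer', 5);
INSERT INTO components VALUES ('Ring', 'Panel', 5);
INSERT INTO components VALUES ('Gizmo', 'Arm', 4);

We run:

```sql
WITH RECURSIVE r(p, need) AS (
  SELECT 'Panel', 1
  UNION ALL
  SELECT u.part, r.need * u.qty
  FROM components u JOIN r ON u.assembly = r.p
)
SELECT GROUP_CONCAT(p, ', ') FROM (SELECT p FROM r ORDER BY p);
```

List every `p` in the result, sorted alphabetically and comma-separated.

Bolt, Bracket, Clip, Panel, Seal

Base: (Panel, need=1).
Iteration 1: components of {Panel} -> Bracket = 1*1 = 1.
Iteration 2: components of {Bracket} -> Bolt = 1*2 = 2, Clip = 1*1 = 1, Seal = 1*4 = 4.
Iteration 3: no further components; recursion stops.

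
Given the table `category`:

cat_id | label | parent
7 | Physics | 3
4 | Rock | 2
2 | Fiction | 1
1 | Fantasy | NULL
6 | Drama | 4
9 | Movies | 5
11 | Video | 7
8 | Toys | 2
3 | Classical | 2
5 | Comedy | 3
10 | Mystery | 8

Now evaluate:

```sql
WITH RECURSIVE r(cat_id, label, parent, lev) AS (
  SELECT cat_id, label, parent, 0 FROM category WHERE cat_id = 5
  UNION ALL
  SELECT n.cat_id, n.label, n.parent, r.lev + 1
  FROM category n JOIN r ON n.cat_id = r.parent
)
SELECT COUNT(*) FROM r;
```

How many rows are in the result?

4

Base: cat_id=5 (Comedy), parent=3, lev 0.
Iteration 1: join on cat_id=3 -> Classical (id 3, parent=2, lev 1).
Iteration 2: join on cat_id=2 -> Fiction (id 2, parent=1, lev 2).
Iteration 3: join on cat_id=1 -> Fantasy (id 1, parent=NULL, lev 3).
Iteration 4: parent is NULL; no match; recursion stops.
Total rows emitted: 4.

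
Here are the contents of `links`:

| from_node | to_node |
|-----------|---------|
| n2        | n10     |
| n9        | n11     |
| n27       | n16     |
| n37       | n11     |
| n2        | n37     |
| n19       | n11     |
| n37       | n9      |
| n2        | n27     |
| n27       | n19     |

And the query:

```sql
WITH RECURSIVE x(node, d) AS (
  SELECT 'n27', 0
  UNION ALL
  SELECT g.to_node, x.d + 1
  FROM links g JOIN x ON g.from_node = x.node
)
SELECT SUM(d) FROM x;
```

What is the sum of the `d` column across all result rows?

4

Base: (n27, d=0).
Iteration 1: edges from {n27} -> (n16, d=1), (n19, d=1).
Iteration 2: edges from {n16,n19} -> (n11, d=2).
Iteration 3: no outgoing edges from {n11}; recursion stops.
SUM(d) = 0 + 1 + 1 + 2 = 4.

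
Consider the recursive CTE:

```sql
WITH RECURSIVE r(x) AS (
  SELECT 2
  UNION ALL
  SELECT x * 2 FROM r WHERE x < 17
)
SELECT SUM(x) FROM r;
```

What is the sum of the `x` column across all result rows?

62

Base: x=2.
Iteration 1: 2 < 17 holds -> x = 2 * 2 = 4.
Iteration 2: 4 < 17 holds -> x = 4 * 2 = 8.
Iteration 3: 8 < 17 holds -> x = 8 * 2 = 16.
Iteration 4: 16 < 17 holds -> x = 16 * 2 = 32.
Iteration 5: 32 < 17 fails; recursion stops.
SUM(x) = 2 + 4 + 8 + 16 + 32 = 62.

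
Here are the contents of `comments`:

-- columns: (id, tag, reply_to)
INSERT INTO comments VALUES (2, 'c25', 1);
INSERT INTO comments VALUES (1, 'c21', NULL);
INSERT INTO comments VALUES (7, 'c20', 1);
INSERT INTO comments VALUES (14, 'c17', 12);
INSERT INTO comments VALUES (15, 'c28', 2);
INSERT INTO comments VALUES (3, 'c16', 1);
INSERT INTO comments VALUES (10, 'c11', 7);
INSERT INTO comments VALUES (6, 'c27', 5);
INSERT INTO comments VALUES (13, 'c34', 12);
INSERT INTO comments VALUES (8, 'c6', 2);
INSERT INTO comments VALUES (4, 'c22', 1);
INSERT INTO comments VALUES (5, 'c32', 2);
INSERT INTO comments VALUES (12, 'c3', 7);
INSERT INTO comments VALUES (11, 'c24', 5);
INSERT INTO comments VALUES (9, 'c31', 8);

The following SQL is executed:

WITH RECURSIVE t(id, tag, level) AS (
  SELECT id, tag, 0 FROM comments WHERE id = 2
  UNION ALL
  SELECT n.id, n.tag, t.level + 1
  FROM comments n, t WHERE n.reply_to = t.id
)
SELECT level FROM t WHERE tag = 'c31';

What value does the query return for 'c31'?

Base: id=2 (c25) at level 0.
Iteration 1: rows with reply_to in {2} -> c32 (id 5, level 1), c6 (id 8, level 1), c28 (id 15, level 1).
Iteration 2: rows with reply_to in {5,8,15} -> c27 (id 6, level 2), c31 (id 9, level 2), c24 (id 11, level 2).
Iteration 3: no rows with reply_to in {6,9,11}; recursion stops.

2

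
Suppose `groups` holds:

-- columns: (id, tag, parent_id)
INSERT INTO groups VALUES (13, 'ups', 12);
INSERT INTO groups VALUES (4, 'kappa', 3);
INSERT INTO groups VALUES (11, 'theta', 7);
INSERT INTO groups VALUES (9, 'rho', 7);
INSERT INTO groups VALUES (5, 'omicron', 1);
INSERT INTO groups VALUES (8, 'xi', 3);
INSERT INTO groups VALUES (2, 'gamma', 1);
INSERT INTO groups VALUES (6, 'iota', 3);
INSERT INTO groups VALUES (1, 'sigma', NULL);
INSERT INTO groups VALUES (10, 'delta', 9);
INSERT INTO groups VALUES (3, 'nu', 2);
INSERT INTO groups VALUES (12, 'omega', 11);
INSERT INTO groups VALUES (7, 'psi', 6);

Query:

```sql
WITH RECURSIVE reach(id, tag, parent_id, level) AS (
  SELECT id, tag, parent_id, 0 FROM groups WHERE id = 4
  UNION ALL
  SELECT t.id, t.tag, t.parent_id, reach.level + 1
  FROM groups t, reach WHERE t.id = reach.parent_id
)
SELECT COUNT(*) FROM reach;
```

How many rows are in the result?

Base: id=4 (kappa), parent_id=3, level 0.
Iteration 1: join on id=3 -> nu (id 3, parent_id=2, level 1).
Iteration 2: join on id=2 -> gamma (id 2, parent_id=1, level 2).
Iteration 3: join on id=1 -> sigma (id 1, parent_id=NULL, level 3).
Iteration 4: parent_id is NULL; no match; recursion stops.
Total rows emitted: 4.

4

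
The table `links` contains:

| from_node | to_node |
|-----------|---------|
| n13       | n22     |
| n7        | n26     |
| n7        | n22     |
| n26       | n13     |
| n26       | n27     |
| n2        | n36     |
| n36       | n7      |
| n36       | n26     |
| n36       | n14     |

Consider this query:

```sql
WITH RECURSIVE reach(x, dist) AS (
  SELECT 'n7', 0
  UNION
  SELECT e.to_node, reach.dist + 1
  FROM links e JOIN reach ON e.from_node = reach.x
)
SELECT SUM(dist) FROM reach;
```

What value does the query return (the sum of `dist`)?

Base: (n7, dist=0).
Iteration 1: edges from {n7} -> (n22, dist=1), (n26, dist=1).
Iteration 2: edges from {n22,n26} -> (n13, dist=2), (n27, dist=2).
Iteration 3: edges from {n13,n27} -> (n22, dist=3).
Iteration 4: no outgoing edges from {n22}; recursion stops.
SUM(dist) = 0 + 1 + 1 + 2 + 2 + 3 = 9.

9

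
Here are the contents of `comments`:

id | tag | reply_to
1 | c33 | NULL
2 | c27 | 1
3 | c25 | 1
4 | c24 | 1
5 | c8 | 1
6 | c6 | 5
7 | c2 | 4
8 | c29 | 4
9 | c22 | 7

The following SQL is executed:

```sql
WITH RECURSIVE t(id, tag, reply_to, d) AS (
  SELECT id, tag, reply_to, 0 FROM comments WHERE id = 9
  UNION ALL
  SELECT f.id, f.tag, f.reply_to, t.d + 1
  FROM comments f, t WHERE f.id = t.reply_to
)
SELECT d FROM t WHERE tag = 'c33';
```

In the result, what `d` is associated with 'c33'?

Base: id=9 (c22), reply_to=7, d 0.
Iteration 1: join on id=7 -> c2 (id 7, reply_to=4, d 1).
Iteration 2: join on id=4 -> c24 (id 4, reply_to=1, d 2).
Iteration 3: join on id=1 -> c33 (id 1, reply_to=NULL, d 3).
Iteration 4: reply_to is NULL; no match; recursion stops.

3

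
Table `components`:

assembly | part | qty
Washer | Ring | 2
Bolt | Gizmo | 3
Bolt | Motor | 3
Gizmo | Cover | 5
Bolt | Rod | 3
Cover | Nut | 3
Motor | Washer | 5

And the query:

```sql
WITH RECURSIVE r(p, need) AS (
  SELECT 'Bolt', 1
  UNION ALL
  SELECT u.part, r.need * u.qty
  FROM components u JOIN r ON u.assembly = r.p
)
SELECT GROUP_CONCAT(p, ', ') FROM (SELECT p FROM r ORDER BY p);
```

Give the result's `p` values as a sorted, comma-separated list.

Bolt, Cover, Gizmo, Motor, Nut, Ring, Rod, Washer

Base: (Bolt, need=1).
Iteration 1: components of {Bolt} -> Gizmo = 1*3 = 3, Motor = 1*3 = 3, Rod = 1*3 = 3.
Iteration 2: components of {Gizmo,Motor,Rod} -> Cover = 3*5 = 15, Washer = 3*5 = 15.
Iteration 3: components of {Cover,Washer} -> Nut = 15*3 = 45, Ring = 15*2 = 30.
Iteration 4: no further components; recursion stops.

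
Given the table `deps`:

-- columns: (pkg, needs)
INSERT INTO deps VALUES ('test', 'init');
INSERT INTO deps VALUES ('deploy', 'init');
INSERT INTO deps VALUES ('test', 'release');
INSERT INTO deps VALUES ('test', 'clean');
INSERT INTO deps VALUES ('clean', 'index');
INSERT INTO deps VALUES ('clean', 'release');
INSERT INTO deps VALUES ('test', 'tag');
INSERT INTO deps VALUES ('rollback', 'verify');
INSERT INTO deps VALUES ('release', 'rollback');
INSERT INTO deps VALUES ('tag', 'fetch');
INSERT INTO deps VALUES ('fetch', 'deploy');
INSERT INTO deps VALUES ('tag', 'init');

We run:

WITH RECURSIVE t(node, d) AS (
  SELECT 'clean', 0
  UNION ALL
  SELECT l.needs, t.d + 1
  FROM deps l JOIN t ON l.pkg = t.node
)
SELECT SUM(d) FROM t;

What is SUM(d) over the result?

Base: (clean, d=0).
Iteration 1: edges from {clean} -> (index, d=1), (release, d=1).
Iteration 2: edges from {index,release} -> (rollback, d=2).
Iteration 3: edges from {rollback} -> (verify, d=3).
Iteration 4: no outgoing edges from {verify}; recursion stops.
SUM(d) = 0 + 1 + 1 + 2 + 3 = 7.

7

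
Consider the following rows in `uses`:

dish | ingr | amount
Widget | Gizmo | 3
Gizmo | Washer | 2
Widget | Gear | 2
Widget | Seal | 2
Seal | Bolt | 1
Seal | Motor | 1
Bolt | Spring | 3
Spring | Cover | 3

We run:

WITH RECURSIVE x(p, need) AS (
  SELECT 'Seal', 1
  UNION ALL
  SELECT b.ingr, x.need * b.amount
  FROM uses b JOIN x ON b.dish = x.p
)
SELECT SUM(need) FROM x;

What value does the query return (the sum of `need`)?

Base: (Seal, need=1).
Iteration 1: components of {Seal} -> Bolt = 1*1 = 1, Motor = 1*1 = 1.
Iteration 2: components of {Bolt,Motor} -> Spring = 1*3 = 3.
Iteration 3: components of {Spring} -> Cover = 3*3 = 9.
Iteration 4: no further components; recursion stops.
SUM(need) = 1 + 1 + 1 + 3 + 9 = 15.

15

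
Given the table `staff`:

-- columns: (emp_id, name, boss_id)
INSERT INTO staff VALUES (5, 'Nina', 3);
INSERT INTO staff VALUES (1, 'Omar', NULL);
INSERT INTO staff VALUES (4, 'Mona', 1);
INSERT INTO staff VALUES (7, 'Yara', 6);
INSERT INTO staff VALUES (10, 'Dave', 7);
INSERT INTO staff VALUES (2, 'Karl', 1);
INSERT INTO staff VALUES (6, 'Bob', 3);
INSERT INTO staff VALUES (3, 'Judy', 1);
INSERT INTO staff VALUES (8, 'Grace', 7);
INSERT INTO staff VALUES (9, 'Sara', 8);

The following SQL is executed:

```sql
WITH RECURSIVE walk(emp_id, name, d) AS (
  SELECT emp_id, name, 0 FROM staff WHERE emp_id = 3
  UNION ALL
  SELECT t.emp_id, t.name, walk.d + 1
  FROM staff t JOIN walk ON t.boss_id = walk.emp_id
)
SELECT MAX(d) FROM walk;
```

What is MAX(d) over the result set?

4

Base: emp_id=3 (Judy) at d 0.
Iteration 1: rows with boss_id in {3} -> Nina (id 5, d 1), Bob (id 6, d 1).
Iteration 2: rows with boss_id in {5,6} -> Yara (id 7, d 2).
Iteration 3: rows with boss_id in {7} -> Grace (id 8, d 3), Dave (id 10, d 3).
Iteration 4: rows with boss_id in {8,10} -> Sara (id 9, d 4).
Iteration 5: no rows with boss_id in {9}; recursion stops.
d values: 0, 1, 1, 2, 3, 3, 4; the maximum is 4.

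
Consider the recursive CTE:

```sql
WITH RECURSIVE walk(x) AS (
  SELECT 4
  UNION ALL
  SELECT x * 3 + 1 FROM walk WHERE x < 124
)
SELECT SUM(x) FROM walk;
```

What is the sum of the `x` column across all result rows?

542

Base: x=4.
Iteration 1: 4 < 124 holds -> x = 4 * 3 + 1 = 13.
Iteration 2: 13 < 124 holds -> x = 13 * 3 + 1 = 40.
Iteration 3: 40 < 124 holds -> x = 40 * 3 + 1 = 121.
Iteration 4: 121 < 124 holds -> x = 121 * 3 + 1 = 364.
Iteration 5: 364 < 124 fails; recursion stops.
SUM(x) = 4 + 13 + 40 + 121 + 364 = 542.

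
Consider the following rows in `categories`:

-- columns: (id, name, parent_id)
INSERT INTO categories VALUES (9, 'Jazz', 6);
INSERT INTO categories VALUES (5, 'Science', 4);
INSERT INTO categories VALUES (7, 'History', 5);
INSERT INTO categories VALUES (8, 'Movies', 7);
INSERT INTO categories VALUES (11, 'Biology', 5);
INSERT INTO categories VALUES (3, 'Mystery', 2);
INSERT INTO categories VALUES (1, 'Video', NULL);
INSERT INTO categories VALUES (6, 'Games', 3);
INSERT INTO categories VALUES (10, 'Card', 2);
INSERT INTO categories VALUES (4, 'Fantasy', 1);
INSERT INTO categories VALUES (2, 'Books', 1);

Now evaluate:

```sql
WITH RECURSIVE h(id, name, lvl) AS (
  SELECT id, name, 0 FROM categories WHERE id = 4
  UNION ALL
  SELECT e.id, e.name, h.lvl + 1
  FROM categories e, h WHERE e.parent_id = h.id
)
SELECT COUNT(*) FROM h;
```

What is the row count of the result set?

Base: id=4 (Fantasy) at lvl 0.
Iteration 1: rows with parent_id in {4} -> Science (id 5, lvl 1).
Iteration 2: rows with parent_id in {5} -> History (id 7, lvl 2), Biology (id 11, lvl 2).
Iteration 3: rows with parent_id in {7,11} -> Movies (id 8, lvl 3).
Iteration 4: no rows with parent_id in {8}; recursion stops.
Total rows emitted: 5.

5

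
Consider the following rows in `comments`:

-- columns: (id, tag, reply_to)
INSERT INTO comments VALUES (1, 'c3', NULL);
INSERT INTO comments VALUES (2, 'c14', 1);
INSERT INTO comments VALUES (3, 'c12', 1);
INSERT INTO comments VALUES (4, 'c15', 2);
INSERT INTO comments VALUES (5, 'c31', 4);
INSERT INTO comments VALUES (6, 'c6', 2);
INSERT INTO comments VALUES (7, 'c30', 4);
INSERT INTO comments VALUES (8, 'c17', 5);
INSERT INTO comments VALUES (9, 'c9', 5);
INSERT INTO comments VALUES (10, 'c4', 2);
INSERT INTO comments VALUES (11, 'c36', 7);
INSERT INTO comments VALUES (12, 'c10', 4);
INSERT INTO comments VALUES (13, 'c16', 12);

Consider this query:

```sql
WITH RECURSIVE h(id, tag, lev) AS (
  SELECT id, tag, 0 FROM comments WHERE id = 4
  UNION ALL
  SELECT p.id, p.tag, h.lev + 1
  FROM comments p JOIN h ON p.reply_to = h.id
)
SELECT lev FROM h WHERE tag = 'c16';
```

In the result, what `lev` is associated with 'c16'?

2

Base: id=4 (c15) at lev 0.
Iteration 1: rows with reply_to in {4} -> c31 (id 5, lev 1), c30 (id 7, lev 1), c10 (id 12, lev 1).
Iteration 2: rows with reply_to in {5,7,12} -> c17 (id 8, lev 2), c9 (id 9, lev 2), c36 (id 11, lev 2), c16 (id 13, lev 2).
Iteration 3: no rows with reply_to in {8,9,11,13}; recursion stops.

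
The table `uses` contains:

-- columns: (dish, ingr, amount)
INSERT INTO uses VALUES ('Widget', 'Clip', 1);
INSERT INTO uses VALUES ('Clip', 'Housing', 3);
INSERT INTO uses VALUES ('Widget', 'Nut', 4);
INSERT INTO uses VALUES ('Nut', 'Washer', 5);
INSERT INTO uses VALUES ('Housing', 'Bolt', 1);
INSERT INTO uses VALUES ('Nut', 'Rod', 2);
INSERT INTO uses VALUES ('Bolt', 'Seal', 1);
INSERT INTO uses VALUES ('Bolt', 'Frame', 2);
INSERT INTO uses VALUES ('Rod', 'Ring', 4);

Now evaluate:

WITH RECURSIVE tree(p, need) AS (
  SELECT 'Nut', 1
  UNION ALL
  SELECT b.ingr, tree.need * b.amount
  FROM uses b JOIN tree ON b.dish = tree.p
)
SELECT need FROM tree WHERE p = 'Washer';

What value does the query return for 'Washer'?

5

Base: (Nut, need=1).
Iteration 1: components of {Nut} -> Rod = 1*2 = 2, Washer = 1*5 = 5.
Iteration 2: components of {Rod,Washer} -> Ring = 2*4 = 8.
Iteration 3: no further components; recursion stops.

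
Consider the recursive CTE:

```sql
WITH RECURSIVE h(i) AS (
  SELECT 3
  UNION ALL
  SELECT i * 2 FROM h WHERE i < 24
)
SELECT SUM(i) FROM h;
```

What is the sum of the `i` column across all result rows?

Base: i=3.
Iteration 1: 3 < 24 holds -> i = 3 * 2 = 6.
Iteration 2: 6 < 24 holds -> i = 6 * 2 = 12.
Iteration 3: 12 < 24 holds -> i = 12 * 2 = 24.
Iteration 4: 24 < 24 fails; recursion stops.
SUM(i) = 3 + 6 + 12 + 24 = 45.

45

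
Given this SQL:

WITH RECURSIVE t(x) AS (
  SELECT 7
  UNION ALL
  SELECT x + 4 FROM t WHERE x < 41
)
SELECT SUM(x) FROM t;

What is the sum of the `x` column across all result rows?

Base: x=7.
Iteration 1: 7 < 41 holds -> x = 7 + 4 = 11.
Iteration 2: 11 < 41 holds -> x = 11 + 4 = 15.
Iteration 3: 15 < 41 holds -> x = 15 + 4 = 19.
Iteration 4: 19 < 41 holds -> x = 19 + 4 = 23.
Iteration 5: 23 < 41 holds -> x = 23 + 4 = 27.
Iteration 6: 27 < 41 holds -> x = 27 + 4 = 31.
Iteration 7: 31 < 41 holds -> x = 31 + 4 = 35.
Iteration 8: 35 < 41 holds -> x = 35 + 4 = 39.
Iteration 9: 39 < 41 holds -> x = 39 + 4 = 43.
Iteration 10: 43 < 41 fails; recursion stops.
SUM(x) = 7 + 11 + 15 + 19 + 23 + 27 + 31 + 35 + 39 + 43 = 250.

250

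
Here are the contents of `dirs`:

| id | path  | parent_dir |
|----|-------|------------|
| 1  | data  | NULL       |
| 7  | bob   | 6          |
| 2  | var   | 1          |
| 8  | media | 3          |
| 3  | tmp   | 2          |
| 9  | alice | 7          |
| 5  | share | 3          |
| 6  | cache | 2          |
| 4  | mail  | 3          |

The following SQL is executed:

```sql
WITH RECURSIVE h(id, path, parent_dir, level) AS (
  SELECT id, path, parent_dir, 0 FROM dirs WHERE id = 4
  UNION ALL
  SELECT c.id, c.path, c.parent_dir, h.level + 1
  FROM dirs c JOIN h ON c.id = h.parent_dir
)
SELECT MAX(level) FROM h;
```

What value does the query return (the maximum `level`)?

3

Base: id=4 (mail), parent_dir=3, level 0.
Iteration 1: join on id=3 -> tmp (id 3, parent_dir=2, level 1).
Iteration 2: join on id=2 -> var (id 2, parent_dir=1, level 2).
Iteration 3: join on id=1 -> data (id 1, parent_dir=NULL, level 3).
Iteration 4: parent_dir is NULL; no match; recursion stops.
level values: 0, 1, 2, 3; the maximum is 3.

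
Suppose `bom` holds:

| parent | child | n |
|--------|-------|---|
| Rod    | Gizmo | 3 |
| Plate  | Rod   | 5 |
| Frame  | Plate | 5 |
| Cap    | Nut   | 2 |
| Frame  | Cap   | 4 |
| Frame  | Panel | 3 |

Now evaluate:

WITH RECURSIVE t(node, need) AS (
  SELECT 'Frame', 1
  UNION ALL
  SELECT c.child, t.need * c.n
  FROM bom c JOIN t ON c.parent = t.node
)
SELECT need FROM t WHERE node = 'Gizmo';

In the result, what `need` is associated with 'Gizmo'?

75

Base: (Frame, need=1).
Iteration 1: components of {Frame} -> Cap = 1*4 = 4, Panel = 1*3 = 3, Plate = 1*5 = 5.
Iteration 2: components of {Cap,Panel,Plate} -> Nut = 4*2 = 8, Rod = 5*5 = 25.
Iteration 3: components of {Nut,Rod} -> Gizmo = 25*3 = 75.
Iteration 4: no further components; recursion stops.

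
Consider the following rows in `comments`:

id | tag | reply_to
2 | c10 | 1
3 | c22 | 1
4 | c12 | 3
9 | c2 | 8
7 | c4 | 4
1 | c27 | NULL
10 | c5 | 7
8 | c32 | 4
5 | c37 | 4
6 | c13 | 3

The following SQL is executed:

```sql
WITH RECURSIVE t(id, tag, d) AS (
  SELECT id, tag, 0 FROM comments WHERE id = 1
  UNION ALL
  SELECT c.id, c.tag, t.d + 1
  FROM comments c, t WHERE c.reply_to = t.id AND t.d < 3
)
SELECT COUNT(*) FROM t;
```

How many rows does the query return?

8

Base: id=1 (c27) at d 0.
Iteration 1: rows with reply_to in {1} -> c10 (id 2, d 1), c22 (id 3, d 1).
Iteration 2: rows with reply_to in {2,3} -> c12 (id 4, d 2), c13 (id 6, d 2).
Iteration 3: rows with reply_to in {4,6} -> c37 (id 5, d 3), c4 (id 7, d 3), c32 (id 8, d 3).
Iteration 4: d < 3 fails for all current rows; recursion stops.
Total rows emitted: 8.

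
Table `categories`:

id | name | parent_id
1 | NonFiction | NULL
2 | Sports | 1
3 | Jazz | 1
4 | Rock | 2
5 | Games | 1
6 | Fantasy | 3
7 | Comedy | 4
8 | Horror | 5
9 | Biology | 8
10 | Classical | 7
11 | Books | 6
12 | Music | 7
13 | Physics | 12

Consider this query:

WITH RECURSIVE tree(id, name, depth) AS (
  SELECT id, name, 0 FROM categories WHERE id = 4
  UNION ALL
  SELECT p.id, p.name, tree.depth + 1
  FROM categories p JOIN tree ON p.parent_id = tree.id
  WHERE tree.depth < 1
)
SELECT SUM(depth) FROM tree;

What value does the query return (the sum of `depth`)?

1

Base: id=4 (Rock) at depth 0.
Iteration 1: rows with parent_id in {4} -> Comedy (id 7, depth 1).
Iteration 2: depth < 1 fails for all current rows; recursion stops.
SUM(depth) = 0 + 1 = 1.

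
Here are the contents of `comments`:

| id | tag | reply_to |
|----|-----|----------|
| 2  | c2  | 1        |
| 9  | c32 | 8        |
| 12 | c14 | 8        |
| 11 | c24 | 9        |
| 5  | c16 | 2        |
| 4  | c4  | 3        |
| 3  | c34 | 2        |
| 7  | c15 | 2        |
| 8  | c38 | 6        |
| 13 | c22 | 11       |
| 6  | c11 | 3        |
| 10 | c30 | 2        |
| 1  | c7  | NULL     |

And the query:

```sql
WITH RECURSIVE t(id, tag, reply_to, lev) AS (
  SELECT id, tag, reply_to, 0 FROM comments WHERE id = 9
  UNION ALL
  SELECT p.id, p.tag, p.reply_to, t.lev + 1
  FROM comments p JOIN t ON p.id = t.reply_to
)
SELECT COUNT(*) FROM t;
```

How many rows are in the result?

Base: id=9 (c32), reply_to=8, lev 0.
Iteration 1: join on id=8 -> c38 (id 8, reply_to=6, lev 1).
Iteration 2: join on id=6 -> c11 (id 6, reply_to=3, lev 2).
Iteration 3: join on id=3 -> c34 (id 3, reply_to=2, lev 3).
Iteration 4: join on id=2 -> c2 (id 2, reply_to=1, lev 4).
Iteration 5: join on id=1 -> c7 (id 1, reply_to=NULL, lev 5).
Iteration 6: reply_to is NULL; no match; recursion stops.
Total rows emitted: 6.

6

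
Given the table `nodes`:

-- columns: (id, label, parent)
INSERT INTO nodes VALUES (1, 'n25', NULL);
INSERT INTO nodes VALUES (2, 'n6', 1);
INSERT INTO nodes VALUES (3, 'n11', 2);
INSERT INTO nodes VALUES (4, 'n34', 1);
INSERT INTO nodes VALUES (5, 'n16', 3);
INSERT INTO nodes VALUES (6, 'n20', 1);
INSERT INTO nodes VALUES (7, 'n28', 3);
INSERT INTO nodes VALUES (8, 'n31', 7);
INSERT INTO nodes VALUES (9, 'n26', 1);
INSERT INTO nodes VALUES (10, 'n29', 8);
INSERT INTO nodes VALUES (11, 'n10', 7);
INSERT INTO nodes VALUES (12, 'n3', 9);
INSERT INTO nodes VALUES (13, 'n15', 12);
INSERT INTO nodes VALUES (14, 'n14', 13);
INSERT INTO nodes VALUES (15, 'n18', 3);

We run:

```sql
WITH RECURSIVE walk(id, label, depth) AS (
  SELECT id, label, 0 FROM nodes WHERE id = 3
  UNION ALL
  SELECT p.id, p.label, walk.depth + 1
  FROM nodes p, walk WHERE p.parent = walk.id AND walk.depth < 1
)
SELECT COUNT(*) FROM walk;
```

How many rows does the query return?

4

Base: id=3 (n11) at depth 0.
Iteration 1: rows with parent in {3} -> n16 (id 5, depth 1), n28 (id 7, depth 1), n18 (id 15, depth 1).
Iteration 2: depth < 1 fails for all current rows; recursion stops.
Total rows emitted: 4.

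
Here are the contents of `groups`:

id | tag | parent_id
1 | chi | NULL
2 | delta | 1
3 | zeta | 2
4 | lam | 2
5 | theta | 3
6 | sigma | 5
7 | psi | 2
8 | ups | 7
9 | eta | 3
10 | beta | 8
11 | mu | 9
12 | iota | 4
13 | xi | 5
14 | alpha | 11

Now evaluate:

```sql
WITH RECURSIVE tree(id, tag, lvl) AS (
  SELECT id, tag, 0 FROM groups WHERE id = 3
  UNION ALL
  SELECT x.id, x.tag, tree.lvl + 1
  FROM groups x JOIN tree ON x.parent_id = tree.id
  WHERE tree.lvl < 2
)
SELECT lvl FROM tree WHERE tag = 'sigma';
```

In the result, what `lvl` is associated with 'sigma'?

Base: id=3 (zeta) at lvl 0.
Iteration 1: rows with parent_id in {3} -> theta (id 5, lvl 1), eta (id 9, lvl 1).
Iteration 2: rows with parent_id in {5,9} -> sigma (id 6, lvl 2), mu (id 11, lvl 2), xi (id 13, lvl 2).
Iteration 3: lvl < 2 fails for all current rows; recursion stops.

2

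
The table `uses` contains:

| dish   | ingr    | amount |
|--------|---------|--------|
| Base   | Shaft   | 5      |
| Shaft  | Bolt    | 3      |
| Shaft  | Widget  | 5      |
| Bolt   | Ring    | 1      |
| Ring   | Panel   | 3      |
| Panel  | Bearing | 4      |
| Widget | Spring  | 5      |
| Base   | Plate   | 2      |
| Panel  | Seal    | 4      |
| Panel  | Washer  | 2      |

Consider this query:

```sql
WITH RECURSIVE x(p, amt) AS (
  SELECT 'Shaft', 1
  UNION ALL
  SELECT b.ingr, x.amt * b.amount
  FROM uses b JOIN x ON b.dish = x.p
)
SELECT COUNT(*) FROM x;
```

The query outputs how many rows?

Base: (Shaft, amt=1).
Iteration 1: components of {Shaft} -> Bolt = 1*3 = 3, Widget = 1*5 = 5.
Iteration 2: components of {Bolt,Widget} -> Ring = 3*1 = 3, Spring = 5*5 = 25.
Iteration 3: components of {Ring,Spring} -> Panel = 3*3 = 9.
Iteration 4: components of {Panel} -> Bearing = 9*4 = 36, Seal = 9*4 = 36, Washer = 9*2 = 18.
Iteration 5: no further components; recursion stops.
Total rows emitted: 9.

9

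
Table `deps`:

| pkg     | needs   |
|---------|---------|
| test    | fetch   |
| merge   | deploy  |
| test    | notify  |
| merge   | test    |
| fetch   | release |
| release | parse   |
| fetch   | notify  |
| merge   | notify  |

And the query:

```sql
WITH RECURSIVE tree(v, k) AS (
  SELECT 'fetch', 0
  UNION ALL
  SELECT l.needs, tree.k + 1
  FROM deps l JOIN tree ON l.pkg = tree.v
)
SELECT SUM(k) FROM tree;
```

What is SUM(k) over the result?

Base: (fetch, k=0).
Iteration 1: edges from {fetch} -> (notify, k=1), (release, k=1).
Iteration 2: edges from {notify,release} -> (parse, k=2).
Iteration 3: no outgoing edges from {parse}; recursion stops.
SUM(k) = 0 + 1 + 1 + 2 = 4.

4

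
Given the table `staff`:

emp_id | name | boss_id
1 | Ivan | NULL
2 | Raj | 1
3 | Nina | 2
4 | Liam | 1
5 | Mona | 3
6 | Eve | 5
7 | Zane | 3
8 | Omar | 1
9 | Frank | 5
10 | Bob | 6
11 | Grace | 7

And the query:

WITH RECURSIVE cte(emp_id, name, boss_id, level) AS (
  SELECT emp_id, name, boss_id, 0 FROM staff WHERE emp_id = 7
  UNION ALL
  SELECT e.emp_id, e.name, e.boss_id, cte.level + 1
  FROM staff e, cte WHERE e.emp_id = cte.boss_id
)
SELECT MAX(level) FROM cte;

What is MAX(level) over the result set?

Base: emp_id=7 (Zane), boss_id=3, level 0.
Iteration 1: join on emp_id=3 -> Nina (id 3, boss_id=2, level 1).
Iteration 2: join on emp_id=2 -> Raj (id 2, boss_id=1, level 2).
Iteration 3: join on emp_id=1 -> Ivan (id 1, boss_id=NULL, level 3).
Iteration 4: boss_id is NULL; no match; recursion stops.
level values: 0, 1, 2, 3; the maximum is 3.

3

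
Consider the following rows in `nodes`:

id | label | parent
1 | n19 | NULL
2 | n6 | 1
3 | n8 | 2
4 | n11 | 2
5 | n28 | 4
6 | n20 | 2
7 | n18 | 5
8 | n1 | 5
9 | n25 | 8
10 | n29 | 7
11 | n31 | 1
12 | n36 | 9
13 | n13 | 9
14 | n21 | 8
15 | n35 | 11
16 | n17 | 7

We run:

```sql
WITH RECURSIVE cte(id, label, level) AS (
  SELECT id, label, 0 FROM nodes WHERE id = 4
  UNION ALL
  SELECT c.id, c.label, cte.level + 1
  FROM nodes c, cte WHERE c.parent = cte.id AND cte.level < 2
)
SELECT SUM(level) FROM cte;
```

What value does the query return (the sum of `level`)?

Base: id=4 (n11) at level 0.
Iteration 1: rows with parent in {4} -> n28 (id 5, level 1).
Iteration 2: rows with parent in {5} -> n18 (id 7, level 2), n1 (id 8, level 2).
Iteration 3: level < 2 fails for all current rows; recursion stops.
SUM(level) = 0 + 1 + 2 + 2 = 5.

5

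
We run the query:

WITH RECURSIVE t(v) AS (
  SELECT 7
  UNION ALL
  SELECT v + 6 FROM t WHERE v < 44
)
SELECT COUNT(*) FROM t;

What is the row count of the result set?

8

Base: v=7.
Iteration 1: 7 < 44 holds -> v = 7 + 6 = 13.
Iteration 2: 13 < 44 holds -> v = 13 + 6 = 19.
Iteration 3: 19 < 44 holds -> v = 19 + 6 = 25.
Iteration 4: 25 < 44 holds -> v = 25 + 6 = 31.
Iteration 5: 31 < 44 holds -> v = 31 + 6 = 37.
Iteration 6: 37 < 44 holds -> v = 37 + 6 = 43.
Iteration 7: 43 < 44 holds -> v = 43 + 6 = 49.
Iteration 8: 49 < 44 fails; recursion stops.
Total rows emitted: 8.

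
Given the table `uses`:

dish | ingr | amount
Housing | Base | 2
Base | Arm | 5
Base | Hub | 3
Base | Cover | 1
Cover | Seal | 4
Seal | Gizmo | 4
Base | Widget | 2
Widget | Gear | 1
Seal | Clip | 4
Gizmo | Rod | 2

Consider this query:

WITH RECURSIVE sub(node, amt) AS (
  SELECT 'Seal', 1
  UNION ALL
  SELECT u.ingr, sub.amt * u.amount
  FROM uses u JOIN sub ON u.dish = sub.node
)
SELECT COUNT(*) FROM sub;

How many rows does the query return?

4

Base: (Seal, amt=1).
Iteration 1: components of {Seal} -> Clip = 1*4 = 4, Gizmo = 1*4 = 4.
Iteration 2: components of {Clip,Gizmo} -> Rod = 4*2 = 8.
Iteration 3: no further components; recursion stops.
Total rows emitted: 4.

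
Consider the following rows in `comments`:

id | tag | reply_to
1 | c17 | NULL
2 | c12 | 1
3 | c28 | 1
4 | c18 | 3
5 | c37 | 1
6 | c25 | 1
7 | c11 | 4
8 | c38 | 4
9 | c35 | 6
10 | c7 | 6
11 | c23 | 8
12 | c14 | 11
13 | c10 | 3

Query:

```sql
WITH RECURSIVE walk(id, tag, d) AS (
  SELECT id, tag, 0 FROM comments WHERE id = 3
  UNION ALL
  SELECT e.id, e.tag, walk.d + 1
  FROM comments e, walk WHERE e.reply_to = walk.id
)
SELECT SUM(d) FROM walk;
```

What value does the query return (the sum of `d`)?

Base: id=3 (c28) at d 0.
Iteration 1: rows with reply_to in {3} -> c18 (id 4, d 1), c10 (id 13, d 1).
Iteration 2: rows with reply_to in {4,13} -> c11 (id 7, d 2), c38 (id 8, d 2).
Iteration 3: rows with reply_to in {7,8} -> c23 (id 11, d 3).
Iteration 4: rows with reply_to in {11} -> c14 (id 12, d 4).
Iteration 5: no rows with reply_to in {12}; recursion stops.
SUM(d) = 0 + 1 + 1 + 2 + 2 + 3 + 4 = 13.

13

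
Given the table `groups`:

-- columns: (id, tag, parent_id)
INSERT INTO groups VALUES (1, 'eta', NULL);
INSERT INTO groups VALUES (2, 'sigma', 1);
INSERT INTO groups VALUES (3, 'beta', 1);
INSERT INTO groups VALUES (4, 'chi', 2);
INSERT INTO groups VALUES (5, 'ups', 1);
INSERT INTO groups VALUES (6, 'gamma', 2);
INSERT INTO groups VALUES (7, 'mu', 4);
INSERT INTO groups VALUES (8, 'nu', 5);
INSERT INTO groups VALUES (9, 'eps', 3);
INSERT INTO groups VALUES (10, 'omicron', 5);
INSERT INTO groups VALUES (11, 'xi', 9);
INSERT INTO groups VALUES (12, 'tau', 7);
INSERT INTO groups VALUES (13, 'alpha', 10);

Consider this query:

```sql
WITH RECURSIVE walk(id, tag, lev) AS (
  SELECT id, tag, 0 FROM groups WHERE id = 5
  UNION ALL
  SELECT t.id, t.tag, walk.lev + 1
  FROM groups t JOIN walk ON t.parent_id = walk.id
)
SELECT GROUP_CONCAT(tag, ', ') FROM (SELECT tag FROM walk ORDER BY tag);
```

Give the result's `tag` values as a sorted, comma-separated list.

Base: id=5 (ups) at lev 0.
Iteration 1: rows with parent_id in {5} -> nu (id 8, lev 1), omicron (id 10, lev 1).
Iteration 2: rows with parent_id in {8,10} -> alpha (id 13, lev 2).
Iteration 3: no rows with parent_id in {13}; recursion stops.

alpha, nu, omicron, ups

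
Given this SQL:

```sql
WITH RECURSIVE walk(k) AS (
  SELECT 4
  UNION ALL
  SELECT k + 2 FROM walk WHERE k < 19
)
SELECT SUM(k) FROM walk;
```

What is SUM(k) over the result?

Base: k=4.
Iteration 1: 4 < 19 holds -> k = 4 + 2 = 6.
Iteration 2: 6 < 19 holds -> k = 6 + 2 = 8.
Iteration 3: 8 < 19 holds -> k = 8 + 2 = 10.
Iteration 4: 10 < 19 holds -> k = 10 + 2 = 12.
Iteration 5: 12 < 19 holds -> k = 12 + 2 = 14.
Iteration 6: 14 < 19 holds -> k = 14 + 2 = 16.
Iteration 7: 16 < 19 holds -> k = 16 + 2 = 18.
Iteration 8: 18 < 19 holds -> k = 18 + 2 = 20.
Iteration 9: 20 < 19 fails; recursion stops.
SUM(k) = 4 + 6 + 8 + 10 + 12 + 14 + 16 + 18 + 20 = 108.

108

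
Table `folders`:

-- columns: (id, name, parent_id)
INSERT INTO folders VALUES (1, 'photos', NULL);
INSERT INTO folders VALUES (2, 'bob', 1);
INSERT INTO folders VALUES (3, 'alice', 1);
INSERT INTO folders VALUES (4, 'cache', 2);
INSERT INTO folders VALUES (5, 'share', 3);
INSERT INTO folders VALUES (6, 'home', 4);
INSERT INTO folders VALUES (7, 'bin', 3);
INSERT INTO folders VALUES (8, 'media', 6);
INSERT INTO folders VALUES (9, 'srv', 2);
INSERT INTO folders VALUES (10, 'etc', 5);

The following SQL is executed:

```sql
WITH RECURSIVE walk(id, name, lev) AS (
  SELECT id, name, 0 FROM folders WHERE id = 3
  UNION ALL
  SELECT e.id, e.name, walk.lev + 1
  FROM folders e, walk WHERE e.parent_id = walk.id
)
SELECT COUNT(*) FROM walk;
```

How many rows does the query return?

Base: id=3 (alice) at lev 0.
Iteration 1: rows with parent_id in {3} -> share (id 5, lev 1), bin (id 7, lev 1).
Iteration 2: rows with parent_id in {5,7} -> etc (id 10, lev 2).
Iteration 3: no rows with parent_id in {10}; recursion stops.
Total rows emitted: 4.

4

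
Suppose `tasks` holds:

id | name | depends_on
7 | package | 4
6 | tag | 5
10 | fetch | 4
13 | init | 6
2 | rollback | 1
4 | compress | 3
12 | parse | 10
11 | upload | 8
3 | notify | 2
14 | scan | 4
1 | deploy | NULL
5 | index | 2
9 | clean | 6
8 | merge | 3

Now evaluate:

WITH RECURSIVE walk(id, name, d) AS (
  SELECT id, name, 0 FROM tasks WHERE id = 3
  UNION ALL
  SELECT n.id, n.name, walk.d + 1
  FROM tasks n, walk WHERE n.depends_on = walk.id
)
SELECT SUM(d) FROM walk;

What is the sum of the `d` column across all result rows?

13

Base: id=3 (notify) at d 0.
Iteration 1: rows with depends_on in {3} -> compress (id 4, d 1), merge (id 8, d 1).
Iteration 2: rows with depends_on in {4,8} -> package (id 7, d 2), fetch (id 10, d 2), upload (id 11, d 2), scan (id 14, d 2).
Iteration 3: rows with depends_on in {7,10,11,14} -> parse (id 12, d 3).
Iteration 4: no rows with depends_on in {12}; recursion stops.
SUM(d) = 0 + 1 + 1 + 2 + 2 + 2 + 2 + 3 = 13.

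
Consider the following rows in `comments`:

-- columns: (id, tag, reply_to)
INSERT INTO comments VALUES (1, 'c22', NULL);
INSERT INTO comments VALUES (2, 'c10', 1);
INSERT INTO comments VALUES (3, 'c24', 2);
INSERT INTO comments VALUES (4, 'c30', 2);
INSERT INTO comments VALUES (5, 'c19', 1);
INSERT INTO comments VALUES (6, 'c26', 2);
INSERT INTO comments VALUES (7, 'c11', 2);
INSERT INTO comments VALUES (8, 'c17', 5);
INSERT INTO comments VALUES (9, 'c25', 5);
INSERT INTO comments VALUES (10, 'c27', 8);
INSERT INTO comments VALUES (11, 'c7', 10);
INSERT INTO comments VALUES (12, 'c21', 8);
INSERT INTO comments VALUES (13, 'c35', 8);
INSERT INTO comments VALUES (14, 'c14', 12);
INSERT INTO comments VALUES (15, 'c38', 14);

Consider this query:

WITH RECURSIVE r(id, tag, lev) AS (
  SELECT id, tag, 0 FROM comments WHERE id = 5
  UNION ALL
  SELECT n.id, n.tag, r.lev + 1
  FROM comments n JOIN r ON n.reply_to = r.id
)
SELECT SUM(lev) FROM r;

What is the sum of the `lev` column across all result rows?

Base: id=5 (c19) at lev 0.
Iteration 1: rows with reply_to in {5} -> c17 (id 8, lev 1), c25 (id 9, lev 1).
Iteration 2: rows with reply_to in {8,9} -> c27 (id 10, lev 2), c21 (id 12, lev 2), c35 (id 13, lev 2).
Iteration 3: rows with reply_to in {10,12,13} -> c7 (id 11, lev 3), c14 (id 14, lev 3).
Iteration 4: rows with reply_to in {11,14} -> c38 (id 15, lev 4).
Iteration 5: no rows with reply_to in {15}; recursion stops.
SUM(lev) = 0 + 1 + 1 + 2 + 2 + 2 + 3 + 3 + 4 = 18.

18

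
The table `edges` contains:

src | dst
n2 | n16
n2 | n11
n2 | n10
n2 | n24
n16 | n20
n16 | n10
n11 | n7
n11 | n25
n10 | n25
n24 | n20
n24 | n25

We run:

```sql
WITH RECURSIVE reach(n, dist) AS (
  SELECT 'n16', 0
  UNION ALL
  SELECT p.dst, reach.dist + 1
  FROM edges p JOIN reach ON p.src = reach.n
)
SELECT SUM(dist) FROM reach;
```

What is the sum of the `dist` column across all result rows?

4

Base: (n16, dist=0).
Iteration 1: edges from {n16} -> (n10, dist=1), (n20, dist=1).
Iteration 2: edges from {n10,n20} -> (n25, dist=2).
Iteration 3: no outgoing edges from {n25}; recursion stops.
SUM(dist) = 0 + 1 + 1 + 2 = 4.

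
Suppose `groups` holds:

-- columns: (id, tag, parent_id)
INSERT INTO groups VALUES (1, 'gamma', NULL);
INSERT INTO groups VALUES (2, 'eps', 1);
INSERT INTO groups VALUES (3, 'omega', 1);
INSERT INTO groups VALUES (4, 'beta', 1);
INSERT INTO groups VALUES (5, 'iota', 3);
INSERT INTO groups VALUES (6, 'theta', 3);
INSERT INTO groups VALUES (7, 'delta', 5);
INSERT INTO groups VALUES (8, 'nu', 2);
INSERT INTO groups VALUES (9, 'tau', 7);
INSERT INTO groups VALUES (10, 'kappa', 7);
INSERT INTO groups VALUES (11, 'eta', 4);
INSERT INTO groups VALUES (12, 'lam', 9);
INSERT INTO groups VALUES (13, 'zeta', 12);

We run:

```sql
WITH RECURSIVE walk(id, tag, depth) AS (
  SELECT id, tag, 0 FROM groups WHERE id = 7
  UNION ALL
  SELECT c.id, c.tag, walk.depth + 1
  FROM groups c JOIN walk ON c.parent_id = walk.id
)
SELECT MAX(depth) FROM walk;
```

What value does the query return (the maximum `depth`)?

3

Base: id=7 (delta) at depth 0.
Iteration 1: rows with parent_id in {7} -> tau (id 9, depth 1), kappa (id 10, depth 1).
Iteration 2: rows with parent_id in {9,10} -> lam (id 12, depth 2).
Iteration 3: rows with parent_id in {12} -> zeta (id 13, depth 3).
Iteration 4: no rows with parent_id in {13}; recursion stops.
depth values: 0, 1, 1, 2, 3; the maximum is 3.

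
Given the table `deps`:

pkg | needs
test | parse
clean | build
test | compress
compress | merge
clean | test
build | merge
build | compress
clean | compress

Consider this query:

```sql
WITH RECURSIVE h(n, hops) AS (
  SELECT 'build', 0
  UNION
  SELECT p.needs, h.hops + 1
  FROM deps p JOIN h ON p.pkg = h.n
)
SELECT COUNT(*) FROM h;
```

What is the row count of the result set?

4

Base: (build, hops=0).
Iteration 1: edges from {build} -> (compress, hops=1), (merge, hops=1).
Iteration 2: edges from {compress,merge} -> (merge, hops=2).
Iteration 3: no outgoing edges from {merge}; recursion stops.
Total rows emitted: 4.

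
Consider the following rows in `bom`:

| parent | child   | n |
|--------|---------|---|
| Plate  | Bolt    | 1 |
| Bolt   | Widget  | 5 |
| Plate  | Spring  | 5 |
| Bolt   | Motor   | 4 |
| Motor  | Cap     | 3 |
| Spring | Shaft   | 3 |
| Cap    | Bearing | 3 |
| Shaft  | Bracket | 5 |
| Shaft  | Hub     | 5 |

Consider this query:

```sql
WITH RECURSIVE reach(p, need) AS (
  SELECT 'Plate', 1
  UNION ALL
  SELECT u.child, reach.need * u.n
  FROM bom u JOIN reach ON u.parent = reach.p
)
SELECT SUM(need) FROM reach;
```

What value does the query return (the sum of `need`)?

Base: (Plate, need=1).
Iteration 1: components of {Plate} -> Bolt = 1*1 = 1, Spring = 1*5 = 5.
Iteration 2: components of {Bolt,Spring} -> Motor = 1*4 = 4, Shaft = 5*3 = 15, Widget = 1*5 = 5.
Iteration 3: components of {Motor,Shaft,Widget} -> Bracket = 15*5 = 75, Cap = 4*3 = 12, Hub = 15*5 = 75.
Iteration 4: components of {Bracket,Cap,Hub} -> Bearing = 12*3 = 36.
Iteration 5: no further components; recursion stops.
SUM(need) = 1 + 1 + 5 + 5 + 4 + 15 + 12 + 75 + 75 + 36 = 229.

229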